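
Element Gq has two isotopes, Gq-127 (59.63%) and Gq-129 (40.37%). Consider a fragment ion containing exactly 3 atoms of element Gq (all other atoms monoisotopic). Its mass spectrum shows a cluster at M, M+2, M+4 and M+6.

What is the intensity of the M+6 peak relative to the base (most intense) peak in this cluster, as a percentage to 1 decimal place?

15.3%

Binomial terms of (0.5963 + 0.4037)^3: M 0.2120, M+2 0.4306, M+4 0.2915, M+6 0.0658 → M+2 is the base peak.
P(M+2) = C(3,1) × 0.5963^2 × 0.4037^1 = 3 × 0.35557369 × 0.4037 = 0.430635 (base)
P(M+6) = C(3,3) × 0.5963^0 × 0.4037^3 = 1 × 1.0000 × 0.06579248 = 0.065792
Relative intensity = 0.065792 / 0.430635 × 100 = 15.3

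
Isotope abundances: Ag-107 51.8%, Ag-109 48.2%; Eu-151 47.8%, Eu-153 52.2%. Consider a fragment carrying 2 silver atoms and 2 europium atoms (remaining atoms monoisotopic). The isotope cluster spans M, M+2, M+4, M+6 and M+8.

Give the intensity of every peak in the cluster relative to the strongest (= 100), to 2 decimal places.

16.33 : 66.06 : 100.00 : 67.13 : 16.86

Silver pattern (n=2): 0.268324 : 0.499352 : 0.232324
Europium pattern (n=2): 0.228484 : 0.499032 : 0.272484
Convolve the two distributions (both contribute in 2-u steps):
  M: 0.268324×0.228484 = 0.061308
  M+2: 0.268324×0.499032 + 0.499352×0.228484 = 0.247996
  M+4: 0.268324×0.272484 + 0.499352×0.499032 + 0.232324×0.228484 = 0.375389
  M+6: 0.499352×0.272484 + 0.232324×0.499032 = 0.252003
  M+8: 0.232324×0.272484 = 0.063305
Scale to base peak (0.375389) = 100: 16.33 : 66.06 : 100.00 : 67.13 : 16.86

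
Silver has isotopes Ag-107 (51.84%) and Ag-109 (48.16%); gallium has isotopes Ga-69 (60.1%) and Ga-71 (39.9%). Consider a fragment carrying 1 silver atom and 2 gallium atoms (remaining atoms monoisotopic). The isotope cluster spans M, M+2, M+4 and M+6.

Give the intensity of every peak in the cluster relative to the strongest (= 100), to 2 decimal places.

44.31 : 100.00 : 74.19 : 18.14

Silver pattern (n=1): 0.5184 : 0.4816
Gallium pattern (n=2): 0.361201 : 0.479598 : 0.159201
Convolve the two distributions (both contribute in 2-u steps):
  M: 0.5184×0.361201 = 0.187247
  M+2: 0.5184×0.479598 + 0.4816×0.361201 = 0.422578
  M+4: 0.5184×0.159201 + 0.4816×0.479598 = 0.313504
  M+6: 0.4816×0.159201 = 0.076671
Scale to base peak (0.422578) = 100: 44.31 : 100.00 : 74.19 : 18.14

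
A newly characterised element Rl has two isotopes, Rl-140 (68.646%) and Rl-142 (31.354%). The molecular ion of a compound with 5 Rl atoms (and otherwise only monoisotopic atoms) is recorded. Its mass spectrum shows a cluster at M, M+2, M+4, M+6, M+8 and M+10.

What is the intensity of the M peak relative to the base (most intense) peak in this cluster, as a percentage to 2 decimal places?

43.79%

Binomial terms of (0.68646 + 0.31354)^5: M 0.1524, M+2 0.3481, M+4 0.3180, M+6 0.1452, M+8 0.0332, M+10 0.0030 → M+2 is the base peak.
P(M+2) = C(5,1) × 0.68646^4 × 0.31354^1 = 5 × 0.2220552 × 0.31354 = 0.348116 (base)
P(M) = C(5,0) × 0.68646^5 × 0.31354^0 = 1 × 0.15243201 × 1.0000 = 0.152432
Relative intensity = 0.152432 / 0.348116 × 100 = 43.79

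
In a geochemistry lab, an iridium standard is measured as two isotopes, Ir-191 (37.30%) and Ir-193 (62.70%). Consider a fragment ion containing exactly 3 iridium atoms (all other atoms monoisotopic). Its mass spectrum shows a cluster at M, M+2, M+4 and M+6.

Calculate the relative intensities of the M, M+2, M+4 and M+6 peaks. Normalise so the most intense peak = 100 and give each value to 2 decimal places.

11.80 : 59.49 : 100.00 : 56.03

Expanding (0.3730 + 0.6270)^3:
P(M) = 0.3730^3 = 0.051895
P(M+2) = 3 × 0.3730^2 × 0.6270^1 = 0.261702
P(M+4) = 3 × 0.3730^1 × 0.6270^2 = 0.439911
P(M+6) = 0.6270^3 = 0.246492
The M+4 peak is largest (0.439911); scaling to 100 gives 11.80 : 59.49 : 100.00 : 56.03.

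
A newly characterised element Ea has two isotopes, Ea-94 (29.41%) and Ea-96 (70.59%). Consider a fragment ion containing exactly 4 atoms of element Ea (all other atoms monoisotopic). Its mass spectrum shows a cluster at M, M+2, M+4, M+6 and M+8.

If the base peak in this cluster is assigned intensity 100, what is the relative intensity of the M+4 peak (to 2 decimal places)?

62.49

Binomial terms of (0.2941 + 0.7059)^4: M 0.0075, M+2 0.0718, M+4 0.2586, M+6 0.4138, M+8 0.2483 → M+6 is the base peak.
P(M+6) = C(4,3) × 0.2941^1 × 0.7059^3 = 4 × 0.2941 × 0.35174631 = 0.413794 (base)
P(M+4) = C(4,2) × 0.2941^2 × 0.7059^2 = 6 × 0.08649481 × 0.49829481 = 0.258599
Relative intensity = 0.258599 / 0.413794 × 100 = 62.49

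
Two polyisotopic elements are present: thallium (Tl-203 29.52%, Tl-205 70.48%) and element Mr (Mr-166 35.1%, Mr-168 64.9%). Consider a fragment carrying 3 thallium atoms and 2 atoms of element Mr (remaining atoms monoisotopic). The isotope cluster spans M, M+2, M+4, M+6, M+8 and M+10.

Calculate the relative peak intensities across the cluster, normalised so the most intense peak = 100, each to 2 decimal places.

0.92 : 9.98 : 43.21 : 93.15 : 100.00 : 42.77

Thallium pattern (n=3): 0.02572463 : 0.18425524 : 0.43991564 : 0.35010449
Element Mr pattern (n=2): 0.123201 : 0.455598 : 0.421201
Convolve the two distributions (both contribute in 2-u steps):
  M: 0.02572463×0.123201 = 0.003169
  M+2: 0.02572463×0.455598 + 0.18425524×0.123201 = 0.034421
  M+4: 0.02572463×0.421201 + 0.18425524×0.455598 + 0.43991564×0.123201 = 0.148980
  M+6: 0.18425524×0.421201 + 0.43991564×0.455598 + 0.35010449×0.123201 = 0.321166
  M+8: 0.43991564×0.421201 + 0.35010449×0.455598 = 0.344800
  M+10: 0.35010449×0.421201 = 0.147464
Scale to base peak (0.344800) = 100: 0.92 : 9.98 : 43.21 : 93.15 : 100.00 : 42.77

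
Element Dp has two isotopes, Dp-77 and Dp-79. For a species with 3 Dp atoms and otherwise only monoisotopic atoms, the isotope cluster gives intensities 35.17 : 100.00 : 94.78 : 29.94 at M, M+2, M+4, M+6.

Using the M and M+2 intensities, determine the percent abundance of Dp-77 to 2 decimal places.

51.34%

Write p for the Dp-77 fraction. I(M+2)/I(M) = [C(3,1)·p^2·(1−p)] / p^3 = 3·(1−p)/p = 100.00/35.17 = 2.8433
(1−p)/p = 2.8433/3 = 0.9478  ⇒  p = 1/(1 + 0.9478) = 0.5134
Dp-77: 51.34%, Dp-79: 48.66%.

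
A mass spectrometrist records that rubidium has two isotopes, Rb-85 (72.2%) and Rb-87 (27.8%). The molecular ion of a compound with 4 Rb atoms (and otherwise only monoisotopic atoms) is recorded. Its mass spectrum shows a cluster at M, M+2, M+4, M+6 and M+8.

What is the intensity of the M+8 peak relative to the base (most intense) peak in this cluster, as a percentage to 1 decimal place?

1.4%

Term probabilities: M 0.2717, M+2 0.4185, M+4 0.2417, M+6 0.0620, M+8 0.0060. Base peak = M+2.
P(M+2) = C(4,1) × 0.722^3 × 0.278^1 = 4 × 0.37636705 × 0.2780 = 0.418520 (base)
P(M+8) = C(4,4) × 0.722^0 × 0.278^4 = 1 × 1.0000 × 0.00597282 = 0.005973
Relative intensity = 0.005973 / 0.418520 × 100 = 1.4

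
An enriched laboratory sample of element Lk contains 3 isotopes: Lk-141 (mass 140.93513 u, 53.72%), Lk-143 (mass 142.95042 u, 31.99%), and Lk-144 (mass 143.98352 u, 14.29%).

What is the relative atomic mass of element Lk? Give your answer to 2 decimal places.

The abundance-weighted mean is 0.5372 × 140.93513 + 0.3199 × 142.95042 + 0.1429 × 143.98352
= 75.710352 + 45.729839 + 20.575245 = 142.015436 u

142.02 u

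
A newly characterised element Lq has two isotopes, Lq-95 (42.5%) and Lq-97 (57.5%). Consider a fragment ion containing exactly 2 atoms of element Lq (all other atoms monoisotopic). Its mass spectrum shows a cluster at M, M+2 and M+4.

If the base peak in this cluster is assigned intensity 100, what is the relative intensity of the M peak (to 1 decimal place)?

37.0

Term probabilities: M 0.1806, M+2 0.4887, M+4 0.3306. Base peak = M+2.
P(M+2) = C(2,1) × 0.425^1 × 0.575^1 = 2 × 0.4250 × 0.5750 = 0.488750 (base)
P(M) = C(2,0) × 0.425^2 × 0.575^0 = 1 × 0.180625 × 1.0000 = 0.180625
Relative intensity = 0.180625 / 0.488750 × 100 = 37.0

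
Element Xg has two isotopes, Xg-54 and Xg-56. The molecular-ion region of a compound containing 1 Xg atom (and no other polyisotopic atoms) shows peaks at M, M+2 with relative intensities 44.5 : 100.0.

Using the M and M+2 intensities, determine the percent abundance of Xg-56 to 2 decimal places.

69.20%

Write p for the Xg-54 fraction. I(M+2)/I(M) = [C(1,1)·p^0·(1−p)] / p^1 = 1·(1−p)/p = 100.0/44.5 = 2.2472
(1−p)/p = 2.2472/1 = 2.2472  ⇒  p = 1/(1 + 2.2472) = 0.3080
Xg-54: 30.80%, Xg-56: 69.20%.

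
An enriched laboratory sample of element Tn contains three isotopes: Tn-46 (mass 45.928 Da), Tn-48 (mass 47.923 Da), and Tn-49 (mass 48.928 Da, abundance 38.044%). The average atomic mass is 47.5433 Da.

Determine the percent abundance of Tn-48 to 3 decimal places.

23.758%

Let x and y be the fractions of Tn-46 and Tn-48. Then x + y = 1 − 0.38044 = 0.61956 and 45.928x + 47.923y = 47.5433 − 0.38044×48.928 = 28.92913168.
Substituting: 45.928x + 47.923(0.61956 − x) = 28.92913168
(45.928 − 47.923)x = -0.7620422  ⇒  x = 0.38198, y = 0.23758
Tn-46: 38.198%, Tn-48: 23.758%.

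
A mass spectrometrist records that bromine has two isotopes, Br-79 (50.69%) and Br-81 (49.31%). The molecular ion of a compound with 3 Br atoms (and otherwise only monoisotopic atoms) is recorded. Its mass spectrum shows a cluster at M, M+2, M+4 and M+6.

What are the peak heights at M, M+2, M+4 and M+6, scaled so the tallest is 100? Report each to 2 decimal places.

The 3 Br atoms are independent, so intensities follow the terms of (0.5069 + 0.4931)^3.
P(M) = 0.5069^3 = 0.130247
P(M+2) = 3 × 0.5069^2 × 0.4931^1 = 0.380103
P(M+4) = 3 × 0.5069^1 × 0.4931^2 = 0.369755
P(M+6) = 0.4931^3 = 0.119896
The M+2 peak is largest (0.380103); scaling to 100 gives 34.27 : 100.00 : 97.28 : 31.54.

34.27 : 100.00 : 97.28 : 31.54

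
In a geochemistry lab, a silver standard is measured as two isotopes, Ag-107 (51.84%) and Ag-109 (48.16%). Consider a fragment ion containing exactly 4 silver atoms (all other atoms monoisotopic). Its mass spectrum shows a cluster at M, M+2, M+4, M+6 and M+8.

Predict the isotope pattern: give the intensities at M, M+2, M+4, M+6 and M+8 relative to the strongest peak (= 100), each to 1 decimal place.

19.3 : 71.8 : 100.0 : 61.9 : 14.4

The 4 Ag atoms are independent, so intensities follow the terms of (0.5184 + 0.4816)^4.
P(M) = 0.5184^4 = 0.072220
P(M+2) = 4 × 0.5184^3 × 0.4816^1 = 0.268375
P(M+4) = 6 × 0.5184^2 × 0.4816^2 = 0.373985
P(M+6) = 4 × 0.5184^1 × 0.4816^3 = 0.231624
P(M+8) = 0.4816^4 = 0.053795
The M+4 peak is largest (0.373985); scaling to 100 gives 19.3 : 71.8 : 100.0 : 61.9 : 14.4.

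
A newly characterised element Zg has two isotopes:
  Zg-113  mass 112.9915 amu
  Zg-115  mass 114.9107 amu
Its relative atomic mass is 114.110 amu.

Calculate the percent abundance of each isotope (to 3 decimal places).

Zg-113: 41.721%, Zg-115: 58.279%

Let x be the fractional abundance of Zg-113; then Zg-115 has abundance 1 − x.
112.9915·x + 114.9107·(1 − x) = 114.110
(112.9915 − 114.9107)·x = 114.110 − 114.9107
x = -0.8007 / -1.9192 = 0.41721 → 41.721% Zg-113, 58.279% Zg-115.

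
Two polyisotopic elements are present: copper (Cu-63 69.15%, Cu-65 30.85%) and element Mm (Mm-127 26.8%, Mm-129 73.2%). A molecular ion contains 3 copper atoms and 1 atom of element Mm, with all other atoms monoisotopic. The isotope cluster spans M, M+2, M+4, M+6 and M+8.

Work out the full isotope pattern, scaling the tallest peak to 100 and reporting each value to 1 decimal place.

23.5 : 95.7 : 100.0 : 40.4 : 5.7

Copper pattern (n=3): 0.33065611 : 0.44254842 : 0.19743483 : 0.02936064
Element Mm pattern (n=1): 0.2680 : 0.7320
Convolve the two distributions (both contribute in 2-u steps):
  M: 0.33065611×0.2680 = 0.088616
  M+2: 0.33065611×0.7320 + 0.44254842×0.2680 = 0.360643
  M+4: 0.44254842×0.7320 + 0.19743483×0.2680 = 0.376858
  M+6: 0.19743483×0.7320 + 0.02936064×0.2680 = 0.152391
  M+8: 0.02936064×0.7320 = 0.021492
Scale to base peak (0.376858) = 100: 23.5 : 95.7 : 100.0 : 40.4 : 5.7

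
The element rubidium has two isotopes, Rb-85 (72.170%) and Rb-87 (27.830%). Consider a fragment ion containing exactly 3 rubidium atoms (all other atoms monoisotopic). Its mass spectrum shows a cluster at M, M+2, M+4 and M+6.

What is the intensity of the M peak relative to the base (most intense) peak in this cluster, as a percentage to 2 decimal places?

86.44%

(0.72170 + 0.27830)^3 gives M 0.3759, M+2 0.4349, M+4 0.1677, M+6 0.0216; the largest is M+2.
P(M+2) = C(3,1) × 0.72170^2 × 0.27830^1 = 3 × 0.52085089 × 0.2783 = 0.434858 (base)
P(M) = C(3,0) × 0.72170^3 × 0.27830^0 = 1 × 0.37589809 × 1.0000 = 0.375898
Relative intensity = 0.375898 / 0.434858 × 100 = 86.44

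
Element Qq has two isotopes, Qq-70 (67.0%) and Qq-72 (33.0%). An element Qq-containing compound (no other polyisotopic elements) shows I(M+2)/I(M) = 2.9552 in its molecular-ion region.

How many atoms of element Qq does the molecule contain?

6

With n Qq atoms, P(M+2)/P(M) = C(n,1)·p^(n−1)q / p^n = n·q/p = n · 0.330/0.670.
n = 2.9552 × 0.670/0.330 = 6.00 ≈ 6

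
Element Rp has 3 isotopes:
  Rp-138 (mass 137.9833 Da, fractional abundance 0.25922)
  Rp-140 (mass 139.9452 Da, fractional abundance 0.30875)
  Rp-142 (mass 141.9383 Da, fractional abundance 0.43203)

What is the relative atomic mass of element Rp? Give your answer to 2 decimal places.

Weight each isotope mass by its fractional abundance: 0.25922 × 137.9833 + 0.30875 × 139.9452 + 0.43203 × 141.9383
= 35.76803 + 43.20808 + 61.32160 = 140.29771 Da

140.30 Da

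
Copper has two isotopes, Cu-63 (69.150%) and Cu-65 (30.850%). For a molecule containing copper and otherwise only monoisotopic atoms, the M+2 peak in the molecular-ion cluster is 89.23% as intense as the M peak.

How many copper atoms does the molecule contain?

2

For n independent Cu atoms, I(M+2)/I(M) = n · (abundance Cu-65) / (abundance Cu-63) = n · 0.30850/0.69150.
n = 0.8923 × 0.69150/0.30850 = 2.00 ≈ 2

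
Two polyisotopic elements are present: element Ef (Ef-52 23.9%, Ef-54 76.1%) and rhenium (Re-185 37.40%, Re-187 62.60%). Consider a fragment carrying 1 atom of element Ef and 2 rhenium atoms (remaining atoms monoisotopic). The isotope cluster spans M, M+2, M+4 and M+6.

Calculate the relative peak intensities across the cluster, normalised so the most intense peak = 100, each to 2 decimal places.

Element Ef pattern (n=1): 0.2390 : 0.7610
Rhenium pattern (n=2): 0.139876 : 0.468248 : 0.391876
Convolve the two distributions (both contribute in 2-u steps):
  M: 0.2390×0.139876 = 0.033430
  M+2: 0.2390×0.468248 + 0.7610×0.139876 = 0.218357
  M+4: 0.2390×0.391876 + 0.7610×0.468248 = 0.449995
  M+6: 0.7610×0.391876 = 0.298218
Scale to base peak (0.449995) = 100: 7.43 : 48.52 : 100.00 : 66.27

7.43 : 48.52 : 100.00 : 66.27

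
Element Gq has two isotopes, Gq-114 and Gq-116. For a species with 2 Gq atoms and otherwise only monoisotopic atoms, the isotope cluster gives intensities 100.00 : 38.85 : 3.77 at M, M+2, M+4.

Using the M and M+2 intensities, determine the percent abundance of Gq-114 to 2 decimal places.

83.73%

Let p = fractional abundance of Gq-114. I(M+2)/I(M) = [C(2,1)·p^1·(1−p)] / p^2 = 2·(1−p)/p = 38.85/100.00 = 0.3885
(1−p)/p = 0.3885/2 = 0.1943  ⇒  p = 1/(1 + 0.1943) = 0.8373
Gq-114: 83.73%, Gq-116: 16.27%.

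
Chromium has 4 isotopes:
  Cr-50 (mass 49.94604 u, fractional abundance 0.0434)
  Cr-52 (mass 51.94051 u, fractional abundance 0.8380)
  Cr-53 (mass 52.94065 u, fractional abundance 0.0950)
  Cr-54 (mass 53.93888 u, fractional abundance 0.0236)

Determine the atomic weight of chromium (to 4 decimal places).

51.9961 u

Average mass = Σ (abundance × isotope mass) = 0.0434 × 49.94604 + 0.8380 × 51.94051 + 0.0950 × 52.94065 + 0.0236 × 53.93888
= 2.167658 + 43.526147 + 5.029362 + 1.272958 = 51.996125 u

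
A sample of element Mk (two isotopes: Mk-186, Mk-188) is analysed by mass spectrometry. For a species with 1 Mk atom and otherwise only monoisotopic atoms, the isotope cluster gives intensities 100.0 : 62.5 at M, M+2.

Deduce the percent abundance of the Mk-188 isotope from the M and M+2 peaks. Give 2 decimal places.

38.46%

Let p = fractional abundance of Mk-186. I(M+2)/I(M) = [C(1,1)·p^0·(1−p)] / p^1 = 1·(1−p)/p = 62.5/100.0 = 0.6250
(1−p)/p = 0.6250/1 = 0.6250  ⇒  p = 1/(1 + 0.6250) = 0.6154
Mk-186: 61.54%, Mk-188: 38.46%.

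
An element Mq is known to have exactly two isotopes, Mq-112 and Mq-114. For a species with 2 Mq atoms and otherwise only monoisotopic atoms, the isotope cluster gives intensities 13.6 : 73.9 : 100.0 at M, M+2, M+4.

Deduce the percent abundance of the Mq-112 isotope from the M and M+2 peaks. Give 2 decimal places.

Write p for the Mq-112 fraction. I(M+2)/I(M) = [C(2,1)·p^1·(1−p)] / p^2 = 2·(1−p)/p = 73.9/13.6 = 5.4338
(1−p)/p = 5.4338/2 = 2.7169  ⇒  p = 1/(1 + 2.7169) = 0.2690
Mq-112: 26.90%, Mq-114: 73.10%.

26.90%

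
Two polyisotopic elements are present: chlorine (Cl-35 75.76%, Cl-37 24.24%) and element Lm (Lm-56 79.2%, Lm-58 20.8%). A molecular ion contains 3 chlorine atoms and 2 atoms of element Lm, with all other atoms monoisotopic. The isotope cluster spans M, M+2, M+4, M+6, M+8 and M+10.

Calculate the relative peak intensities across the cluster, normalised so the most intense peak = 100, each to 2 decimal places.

Chlorine pattern (n=3): 0.4348304 : 0.41738208 : 0.13354464 : 0.01424288
Element Lm pattern (n=2): 0.627264 : 0.329472 : 0.043264
Convolve the two distributions (both contribute in 2-u steps):
  M: 0.4348304×0.627264 = 0.272753
  M+2: 0.4348304×0.329472 + 0.41738208×0.627264 = 0.405073
  M+4: 0.4348304×0.043264 + 0.41738208×0.329472 + 0.13354464×0.627264 = 0.240096
  M+6: 0.41738208×0.043264 + 0.13354464×0.329472 + 0.01424288×0.627264 = 0.070991
  M+8: 0.13354464×0.043264 + 0.01424288×0.329472 = 0.010470
  M+10: 0.01424288×0.043264 = 0.000616
Scale to base peak (0.405073) = 100: 67.33 : 100.00 : 59.27 : 17.53 : 2.58 : 0.15

67.33 : 100.00 : 59.27 : 17.53 : 2.58 : 0.15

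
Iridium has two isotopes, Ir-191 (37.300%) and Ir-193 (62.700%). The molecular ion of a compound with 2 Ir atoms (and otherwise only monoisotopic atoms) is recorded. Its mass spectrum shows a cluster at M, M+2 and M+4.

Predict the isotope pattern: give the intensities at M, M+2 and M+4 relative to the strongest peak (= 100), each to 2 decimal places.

29.74 : 100.00 : 84.05

Expanding (0.37300 + 0.62700)^2:
P(M) = 0.37300^2 = 0.139129
P(M+2) = 2 × 0.37300^1 × 0.62700^1 = 0.467742
P(M+4) = 0.62700^2 = 0.393129
The M+2 peak is largest (0.467742); scaling to 100 gives 29.74 : 100.00 : 84.05.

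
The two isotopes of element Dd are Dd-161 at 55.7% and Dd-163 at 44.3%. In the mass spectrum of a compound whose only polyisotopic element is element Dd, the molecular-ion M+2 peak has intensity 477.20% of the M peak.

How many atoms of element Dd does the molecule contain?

The M+2/M ratio from n Dd atoms is n · q/p = n · 0.443/0.557.
n = 4.7720 × 0.557/0.443 = 6.00 ≈ 6

6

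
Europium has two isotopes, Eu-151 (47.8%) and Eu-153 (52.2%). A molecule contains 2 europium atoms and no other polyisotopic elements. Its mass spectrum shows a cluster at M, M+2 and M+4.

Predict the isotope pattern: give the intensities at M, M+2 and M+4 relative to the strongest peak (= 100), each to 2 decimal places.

Each Eu atom is independently Eu-151 (p = 0.478) or Eu-153 (q = 0.522); the cluster is the binomial expansion (p + q)^2.
P(M) = 0.478^2 = 0.228484
P(M+2) = 2 × 0.478^1 × 0.522^1 = 0.499032
P(M+4) = 0.522^2 = 0.272484
The M+2 peak is largest (0.499032); scaling to 100 gives 45.79 : 100.00 : 54.60.

45.79 : 100.00 : 54.60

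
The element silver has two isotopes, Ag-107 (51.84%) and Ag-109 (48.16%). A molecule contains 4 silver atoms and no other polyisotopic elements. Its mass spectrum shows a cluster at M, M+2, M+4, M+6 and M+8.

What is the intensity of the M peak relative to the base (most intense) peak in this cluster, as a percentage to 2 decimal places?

Binomial terms of (0.5184 + 0.4816)^4: M 0.0722, M+2 0.2684, M+4 0.3740, M+6 0.2316, M+8 0.0538 → M+4 is the base peak.
P(M+4) = C(4,2) × 0.5184^2 × 0.4816^2 = 6 × 0.26873856 × 0.23193856 = 0.373985 (base)
P(M) = C(4,0) × 0.5184^4 × 0.4816^0 = 1 × 0.07222041 × 1.0000 = 0.072220
Relative intensity = 0.072220 / 0.373985 × 100 = 19.31

19.31%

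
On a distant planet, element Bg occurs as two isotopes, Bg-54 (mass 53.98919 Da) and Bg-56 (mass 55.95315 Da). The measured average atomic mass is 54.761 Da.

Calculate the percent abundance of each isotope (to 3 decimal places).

With x = fraction of Bg-54 (so Bg-56 is 1 − x):
53.98919·x + 55.95315·(1 − x) = 54.761
(53.98919 − 55.95315)·x = 54.761 − 55.95315
x = -1.19215 / -1.96396 = 0.60701 → 60.701% Bg-54, 39.299% Bg-56.

Bg-54: 60.701%, Bg-56: 39.299%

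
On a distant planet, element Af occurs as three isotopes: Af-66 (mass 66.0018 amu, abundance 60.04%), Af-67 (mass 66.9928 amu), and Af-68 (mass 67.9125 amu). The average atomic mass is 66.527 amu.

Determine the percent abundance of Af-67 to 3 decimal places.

Let x and y be the fractions of Af-67 and Af-68. Then x + y = 1 − 0.6004 = 0.3996 and 66.9928x + 67.9125y = 66.527 − 0.6004×66.0018 = 26.89951928.
Substituting: 66.9928x + 67.9125(0.3996 − x) = 26.89951928
(66.9928 − 67.9125)x = -0.23831572  ⇒  x = 0.25912, y = 0.14048
Af-67: 25.912%, Af-68: 14.048%.

25.912%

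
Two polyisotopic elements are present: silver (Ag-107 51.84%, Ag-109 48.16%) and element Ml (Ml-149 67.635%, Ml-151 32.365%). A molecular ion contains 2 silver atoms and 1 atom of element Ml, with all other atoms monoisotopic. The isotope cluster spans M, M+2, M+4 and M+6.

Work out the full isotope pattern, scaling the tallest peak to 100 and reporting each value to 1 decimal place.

Silver pattern (n=2): 0.26873856 : 0.49932288 : 0.23193856
Element Ml pattern (n=1): 0.67635 : 0.32365
Convolve the two distributions (both contribute in 2-u steps):
  M: 0.26873856×0.67635 = 0.181761
  M+2: 0.26873856×0.32365 + 0.49932288×0.67635 = 0.424694
  M+4: 0.49932288×0.32365 + 0.23193856×0.67635 = 0.318477
  M+6: 0.23193856×0.32365 = 0.075067
Scale to base peak (0.424694) = 100: 42.8 : 100.0 : 75.0 : 17.7

42.8 : 100.0 : 75.0 : 17.7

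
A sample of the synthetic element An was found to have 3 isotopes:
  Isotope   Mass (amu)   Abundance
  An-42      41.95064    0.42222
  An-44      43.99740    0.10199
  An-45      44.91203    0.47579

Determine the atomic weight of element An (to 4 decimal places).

43.5684 amu

Weight each isotope mass by its fractional abundance: 0.42222 × 41.95064 + 0.10199 × 43.99740 + 0.47579 × 44.91203
= 17.712399 + 4.487295 + 21.368695 = 43.568389 amu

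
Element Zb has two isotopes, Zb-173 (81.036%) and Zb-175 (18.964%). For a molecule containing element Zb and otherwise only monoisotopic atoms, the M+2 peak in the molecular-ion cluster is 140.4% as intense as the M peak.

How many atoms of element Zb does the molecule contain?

For n independent Zb atoms, I(M+2)/I(M) = n · (abundance Zb-175) / (abundance Zb-173) = n · 0.18964/0.81036.
n = 1.404 × 0.81036/0.18964 = 6.00 ≈ 6

6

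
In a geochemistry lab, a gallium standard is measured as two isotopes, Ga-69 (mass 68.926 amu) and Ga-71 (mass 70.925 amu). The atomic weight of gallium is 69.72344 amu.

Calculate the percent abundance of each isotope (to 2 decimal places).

Ga-69: 60.11%, Ga-71: 39.89%

Let x be the fractional abundance of Ga-69; then Ga-71 has abundance 1 − x.
68.926·x + 70.925·(1 − x) = 69.72344
(68.926 − 70.925)·x = 69.72344 − 70.925
x = -1.20156 / -1.999 = 0.60108 → 60.11% Ga-69, 39.89% Ga-71.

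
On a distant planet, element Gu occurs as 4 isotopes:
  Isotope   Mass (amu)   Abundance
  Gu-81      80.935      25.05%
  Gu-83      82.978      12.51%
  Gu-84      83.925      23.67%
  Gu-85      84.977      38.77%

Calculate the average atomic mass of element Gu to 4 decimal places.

83.4654 amu

The abundance-weighted mean is 0.2505 × 80.935 + 0.1251 × 82.978 + 0.2367 × 83.925 + 0.3877 × 84.977
= 20.27422 + 10.38055 + 19.86505 + 32.94558 = 83.46540 amu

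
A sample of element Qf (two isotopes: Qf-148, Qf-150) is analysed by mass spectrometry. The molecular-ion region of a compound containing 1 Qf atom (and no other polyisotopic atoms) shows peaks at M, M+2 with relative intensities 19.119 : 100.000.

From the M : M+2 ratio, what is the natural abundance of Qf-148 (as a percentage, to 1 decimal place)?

16.1%

If p is the fraction of Qf that is Qf-148, then I(M+2)/I(M) = [C(1,1)·p^0·(1−p)] / p^1 = 1·(1−p)/p = 100.000/19.119 = 5.2304
(1−p)/p = 5.2304/1 = 5.2304  ⇒  p = 1/(1 + 5.2304) = 0.1605
Qf-148: 16.1%, Qf-150: 83.9%.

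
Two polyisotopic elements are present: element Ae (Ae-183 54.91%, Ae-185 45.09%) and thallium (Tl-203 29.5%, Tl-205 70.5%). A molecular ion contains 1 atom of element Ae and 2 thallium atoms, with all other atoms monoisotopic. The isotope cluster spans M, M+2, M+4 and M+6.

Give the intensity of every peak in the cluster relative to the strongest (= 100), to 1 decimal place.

Element Ae pattern (n=1): 0.5491 : 0.4509
Thallium pattern (n=2): 0.087025 : 0.41595 : 0.497025
Convolve the two distributions (both contribute in 2-u steps):
  M: 0.5491×0.087025 = 0.047785
  M+2: 0.5491×0.41595 + 0.4509×0.087025 = 0.267638
  M+4: 0.5491×0.497025 + 0.4509×0.41595 = 0.460468
  M+6: 0.4509×0.497025 = 0.224109
Scale to base peak (0.460468) = 100: 10.4 : 58.1 : 100.0 : 48.7

10.4 : 58.1 : 100.0 : 48.7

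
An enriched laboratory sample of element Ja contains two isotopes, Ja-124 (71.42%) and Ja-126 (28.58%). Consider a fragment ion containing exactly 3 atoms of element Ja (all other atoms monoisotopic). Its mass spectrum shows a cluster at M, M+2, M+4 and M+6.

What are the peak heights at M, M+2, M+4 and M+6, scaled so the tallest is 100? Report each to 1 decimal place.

Each Ja atom is independently Ja-124 (p = 0.7142) or Ja-126 (q = 0.2858); the cluster is the binomial expansion (p + q)^3.
P(M) = 0.7142^3 = 0.364300
P(M+2) = 3 × 0.7142^2 × 0.2858^1 = 0.437344
P(M+4) = 3 × 0.7142^1 × 0.2858^2 = 0.175011
P(M+6) = 0.2858^3 = 0.023345
The M+2 peak is largest (0.437344); scaling to 100 gives 83.3 : 100.0 : 40.0 : 5.3.

83.3 : 100.0 : 40.0 : 5.3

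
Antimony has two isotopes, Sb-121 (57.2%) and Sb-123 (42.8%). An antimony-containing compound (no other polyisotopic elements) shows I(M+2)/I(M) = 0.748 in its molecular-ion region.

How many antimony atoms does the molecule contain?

The M+2/M ratio from n Sb atoms is n · q/p = n · 0.428/0.572.
n = 0.748 × 0.572/0.428 = 1.00 ≈ 1

1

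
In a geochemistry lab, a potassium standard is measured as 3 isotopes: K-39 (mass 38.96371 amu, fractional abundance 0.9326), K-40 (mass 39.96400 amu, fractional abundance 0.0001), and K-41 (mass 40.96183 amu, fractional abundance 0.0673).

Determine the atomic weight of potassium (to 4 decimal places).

Weight each isotope mass by its fractional abundance: 0.9326 × 38.96371 + 0.0001 × 39.96400 + 0.0673 × 40.96183
= 36.337556 + 0.003996 + 2.756731 = 39.098283 amu

39.0983 amu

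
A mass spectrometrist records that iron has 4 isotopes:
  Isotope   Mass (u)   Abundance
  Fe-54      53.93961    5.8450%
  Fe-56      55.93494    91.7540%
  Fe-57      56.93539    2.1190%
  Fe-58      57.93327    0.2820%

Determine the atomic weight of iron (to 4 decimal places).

55.8451 u

Weight each isotope mass by its fractional abundance: 0.058450 × 53.93961 + 0.917540 × 55.93494 + 0.021190 × 56.93539 + 0.002820 × 57.93327
= 3.152770 + 51.322545 + 1.206461 + 0.163372 = 55.845148 u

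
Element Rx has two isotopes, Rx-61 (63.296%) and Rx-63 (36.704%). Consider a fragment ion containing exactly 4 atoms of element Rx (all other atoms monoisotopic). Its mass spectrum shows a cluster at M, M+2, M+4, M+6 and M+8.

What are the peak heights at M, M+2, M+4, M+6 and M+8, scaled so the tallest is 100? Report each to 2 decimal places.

Expanding (0.63296 + 0.36704)^4:
P(M) = 0.63296^4 = 0.160511
P(M+2) = 4 × 0.63296^3 × 0.36704^1 = 0.372308
P(M+4) = 6 × 0.63296^2 × 0.36704^2 = 0.323840
P(M+6) = 4 × 0.63296^1 × 0.36704^3 = 0.125192
P(M+8) = 0.36704^4 = 0.018149
The M+2 peak is largest (0.372308); scaling to 100 gives 43.11 : 100.00 : 86.98 : 33.63 : 4.87.

43.11 : 100.00 : 86.98 : 33.63 : 4.87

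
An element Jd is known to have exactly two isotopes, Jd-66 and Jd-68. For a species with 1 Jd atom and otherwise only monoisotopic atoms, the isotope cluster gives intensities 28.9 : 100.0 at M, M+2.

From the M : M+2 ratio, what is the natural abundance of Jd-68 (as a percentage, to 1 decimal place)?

Let p = fractional abundance of Jd-66. I(M+2)/I(M) = [C(1,1)·p^0·(1−p)] / p^1 = 1·(1−p)/p = 100.0/28.9 = 3.4602
(1−p)/p = 3.4602/1 = 3.4602  ⇒  p = 1/(1 + 3.4602) = 0.2242
Jd-66: 22.4%, Jd-68: 77.6%.

77.6%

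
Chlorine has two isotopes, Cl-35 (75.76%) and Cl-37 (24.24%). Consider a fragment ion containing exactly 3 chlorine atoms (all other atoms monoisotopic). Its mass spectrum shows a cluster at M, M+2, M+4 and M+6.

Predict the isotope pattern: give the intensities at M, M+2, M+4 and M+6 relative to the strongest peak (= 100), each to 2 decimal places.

100.00 : 95.99 : 30.71 : 3.28

The 3 Cl atoms are independent, so intensities follow the terms of (0.7576 + 0.2424)^3.
P(M) = 0.7576^3 = 0.434830
P(M+2) = 3 × 0.7576^2 × 0.2424^1 = 0.417382
P(M+4) = 3 × 0.7576^1 × 0.2424^2 = 0.133545
P(M+6) = 0.2424^3 = 0.014243
The M peak is largest (0.434830); scaling to 100 gives 100.00 : 95.99 : 30.71 : 3.28.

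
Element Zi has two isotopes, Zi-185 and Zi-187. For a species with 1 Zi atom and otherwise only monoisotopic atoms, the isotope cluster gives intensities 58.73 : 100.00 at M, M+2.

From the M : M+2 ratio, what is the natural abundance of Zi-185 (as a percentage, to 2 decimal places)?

37.00%

If p is the fraction of Zi that is Zi-185, then I(M+2)/I(M) = [C(1,1)·p^0·(1−p)] / p^1 = 1·(1−p)/p = 100.00/58.73 = 1.7027
(1−p)/p = 1.7027/1 = 1.7027  ⇒  p = 1/(1 + 1.7027) = 0.3700
Zi-185: 37.00%, Zi-187: 63.00%.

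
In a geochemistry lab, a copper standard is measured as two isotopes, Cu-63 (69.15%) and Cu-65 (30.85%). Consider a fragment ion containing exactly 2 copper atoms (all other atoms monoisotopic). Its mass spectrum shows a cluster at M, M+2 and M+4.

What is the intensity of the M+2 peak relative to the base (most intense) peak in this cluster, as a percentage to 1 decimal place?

89.2%

Binomial terms of (0.6915 + 0.3085)^2: M 0.4782, M+2 0.4267, M+4 0.0952 → M is the base peak.
P(M) = C(2,0) × 0.6915^2 × 0.3085^0 = 1 × 0.47817225 × 1.0000 = 0.478172 (base)
P(M+2) = C(2,1) × 0.6915^1 × 0.3085^1 = 2 × 0.6915 × 0.3085 = 0.426656
Relative intensity = 0.426656 / 0.478172 × 100 = 89.2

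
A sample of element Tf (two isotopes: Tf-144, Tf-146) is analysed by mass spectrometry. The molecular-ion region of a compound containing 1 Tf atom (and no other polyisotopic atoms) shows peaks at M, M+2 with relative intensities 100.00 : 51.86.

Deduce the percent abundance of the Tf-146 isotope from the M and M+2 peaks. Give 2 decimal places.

Write p for the Tf-144 fraction. I(M+2)/I(M) = [C(1,1)·p^0·(1−p)] / p^1 = 1·(1−p)/p = 51.86/100.00 = 0.5186
(1−p)/p = 0.5186/1 = 0.5186  ⇒  p = 1/(1 + 0.5186) = 0.6585
Tf-144: 65.85%, Tf-146: 34.15%.

34.15%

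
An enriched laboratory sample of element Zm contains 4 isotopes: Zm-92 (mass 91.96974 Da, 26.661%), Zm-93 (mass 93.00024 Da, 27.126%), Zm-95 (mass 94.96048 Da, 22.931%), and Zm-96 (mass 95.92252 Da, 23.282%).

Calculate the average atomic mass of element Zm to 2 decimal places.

Average mass = Σ (abundance × isotope mass) = 0.26661 × 91.96974 + 0.27126 × 93.00024 + 0.22931 × 94.96048 + 0.23282 × 95.92252
= 24.520052 + 25.227245 + 21.775388 + 22.332681 = 93.855366 Da

93.86 Da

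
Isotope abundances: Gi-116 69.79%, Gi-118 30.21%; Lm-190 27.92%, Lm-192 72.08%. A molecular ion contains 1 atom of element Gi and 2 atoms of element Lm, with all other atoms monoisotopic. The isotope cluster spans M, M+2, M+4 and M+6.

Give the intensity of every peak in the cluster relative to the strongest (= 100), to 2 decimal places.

Element Gi pattern (n=1): 0.6979 : 0.3021
Element Lm pattern (n=2): 0.07795264 : 0.40249472 : 0.51955264
Convolve the two distributions (both contribute in 2-u steps):
  M: 0.6979×0.07795264 = 0.054403
  M+2: 0.6979×0.40249472 + 0.3021×0.07795264 = 0.304451
  M+4: 0.6979×0.51955264 + 0.3021×0.40249472 = 0.484189
  M+6: 0.3021×0.51955264 = 0.156957
Scale to base peak (0.484189) = 100: 11.24 : 62.88 : 100.00 : 32.42

11.24 : 62.88 : 100.00 : 32.42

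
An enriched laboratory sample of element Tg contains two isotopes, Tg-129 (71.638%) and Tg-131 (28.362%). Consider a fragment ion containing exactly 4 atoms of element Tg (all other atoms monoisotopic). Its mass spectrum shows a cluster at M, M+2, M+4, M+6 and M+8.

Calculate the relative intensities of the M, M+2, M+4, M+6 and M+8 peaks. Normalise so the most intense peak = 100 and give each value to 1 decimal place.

The 4 Tg atoms are independent, so intensities follow the terms of (0.71638 + 0.28362)^4.
P(M) = 0.71638^4 = 0.263375
P(M+2) = 4 × 0.71638^3 × 0.28362^1 = 0.417088
P(M+4) = 6 × 0.71638^2 × 0.28362^2 = 0.247692
P(M+6) = 4 × 0.71638^1 × 0.28362^3 = 0.065375
P(M+8) = 0.28362^4 = 0.006471
The M+2 peak is largest (0.417088); scaling to 100 gives 63.1 : 100.0 : 59.4 : 15.7 : 1.6.

63.1 : 100.0 : 59.4 : 15.7 : 1.6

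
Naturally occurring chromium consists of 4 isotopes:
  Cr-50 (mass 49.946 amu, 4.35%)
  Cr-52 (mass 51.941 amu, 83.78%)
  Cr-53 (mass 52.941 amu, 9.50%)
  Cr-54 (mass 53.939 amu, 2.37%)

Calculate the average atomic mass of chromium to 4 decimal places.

Weight each isotope mass by its fractional abundance: 0.0435 × 49.946 + 0.8378 × 51.941 + 0.0950 × 52.941 + 0.0237 × 53.939
= 2.17265 + 43.51617 + 5.02940 + 1.27835 = 51.99657 amu

51.9966 amu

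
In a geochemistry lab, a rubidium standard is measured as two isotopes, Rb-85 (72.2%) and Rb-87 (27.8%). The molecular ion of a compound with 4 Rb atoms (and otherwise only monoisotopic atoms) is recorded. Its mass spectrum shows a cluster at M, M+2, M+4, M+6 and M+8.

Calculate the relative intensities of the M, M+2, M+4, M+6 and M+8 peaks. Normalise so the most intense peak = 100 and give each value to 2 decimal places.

64.93 : 100.00 : 57.76 : 14.83 : 1.43

Each Rb atom is independently Rb-85 (p = 0.722) or Rb-87 (q = 0.278); the cluster is the binomial expansion (p + q)^4.
P(M) = 0.722^4 = 0.271737
P(M+2) = 4 × 0.722^3 × 0.278^1 = 0.418520
P(M+4) = 6 × 0.722^2 × 0.278^2 = 0.241721
P(M+6) = 4 × 0.722^1 × 0.278^3 = 0.062049
P(M+8) = 0.278^4 = 0.005973
The M+2 peak is largest (0.418520); scaling to 100 gives 64.93 : 100.00 : 57.76 : 14.83 : 1.43.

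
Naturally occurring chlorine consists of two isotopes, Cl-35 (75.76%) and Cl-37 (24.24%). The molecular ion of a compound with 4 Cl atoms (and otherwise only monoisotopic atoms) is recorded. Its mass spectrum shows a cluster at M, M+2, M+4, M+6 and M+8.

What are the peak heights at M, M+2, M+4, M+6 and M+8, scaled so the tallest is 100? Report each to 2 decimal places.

78.14 : 100.00 : 47.99 : 10.24 : 0.82

Expanding (0.7576 + 0.2424)^4:
P(M) = 0.7576^4 = 0.329428
P(M+2) = 4 × 0.7576^3 × 0.2424^1 = 0.421612
P(M+4) = 6 × 0.7576^2 × 0.2424^2 = 0.202347
P(M+6) = 4 × 0.7576^1 × 0.2424^3 = 0.043162
P(M+8) = 0.2424^4 = 0.003452
The M+2 peak is largest (0.421612); scaling to 100 gives 78.14 : 100.00 : 47.99 : 10.24 : 0.82.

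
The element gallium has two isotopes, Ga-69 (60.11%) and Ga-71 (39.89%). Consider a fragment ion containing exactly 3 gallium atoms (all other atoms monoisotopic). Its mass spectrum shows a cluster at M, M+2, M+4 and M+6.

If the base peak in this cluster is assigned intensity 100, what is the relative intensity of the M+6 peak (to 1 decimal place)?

(0.6011 + 0.3989)^3 gives M 0.2172, M+2 0.4324, M+4 0.2869, M+6 0.0635; the largest is M+2.
P(M+2) = C(3,1) × 0.6011^2 × 0.3989^1 = 3 × 0.36132121 × 0.3989 = 0.432393 (base)
P(M+6) = C(3,3) × 0.6011^0 × 0.3989^3 = 1 × 1.0000 × 0.06347345 = 0.063473
Relative intensity = 0.063473 / 0.432393 × 100 = 14.7

14.7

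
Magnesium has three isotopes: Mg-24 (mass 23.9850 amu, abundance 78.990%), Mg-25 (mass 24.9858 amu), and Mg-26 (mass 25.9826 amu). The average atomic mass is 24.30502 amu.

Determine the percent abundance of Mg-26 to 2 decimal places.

Let x and y be the fractions of Mg-25 and Mg-26. Then x + y = 1 − 0.78990 = 0.21010 and 24.9858x + 25.9826y = 24.30502 − 0.78990×23.9850 = 5.3592685.
Substituting: 24.9858x + 25.9826(0.21010 − x) = 5.3592685
(24.9858 − 25.9826)x = -0.09967576  ⇒  x = 0.10000, y = 0.11010
Mg-25: 10.00%, Mg-26: 11.01%.

11.01%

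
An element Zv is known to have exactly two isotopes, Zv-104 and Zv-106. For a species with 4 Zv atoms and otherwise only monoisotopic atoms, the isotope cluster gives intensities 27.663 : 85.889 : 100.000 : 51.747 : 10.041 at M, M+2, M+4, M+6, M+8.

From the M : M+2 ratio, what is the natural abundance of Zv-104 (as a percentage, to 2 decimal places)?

Let p = fractional abundance of Zv-104. I(M+2)/I(M) = [C(4,1)·p^3·(1−p)] / p^4 = 4·(1−p)/p = 85.889/27.663 = 3.1048
(1−p)/p = 3.1048/4 = 0.7762  ⇒  p = 1/(1 + 0.7762) = 0.5630
Zv-104: 56.30%, Zv-106: 43.70%.

56.30%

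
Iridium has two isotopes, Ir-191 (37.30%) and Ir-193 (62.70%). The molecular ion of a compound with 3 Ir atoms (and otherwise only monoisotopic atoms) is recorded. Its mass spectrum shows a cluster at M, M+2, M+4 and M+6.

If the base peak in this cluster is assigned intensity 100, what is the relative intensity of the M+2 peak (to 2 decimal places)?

59.49

(0.3730 + 0.6270)^3 gives M 0.0519, M+2 0.2617, M+4 0.4399, M+6 0.2465; the largest is M+4.
P(M+4) = C(3,2) × 0.3730^1 × 0.6270^2 = 3 × 0.3730 × 0.393129 = 0.439911 (base)
P(M+2) = C(3,1) × 0.3730^2 × 0.6270^1 = 3 × 0.139129 × 0.6270 = 0.261702
Relative intensity = 0.261702 / 0.439911 × 100 = 59.49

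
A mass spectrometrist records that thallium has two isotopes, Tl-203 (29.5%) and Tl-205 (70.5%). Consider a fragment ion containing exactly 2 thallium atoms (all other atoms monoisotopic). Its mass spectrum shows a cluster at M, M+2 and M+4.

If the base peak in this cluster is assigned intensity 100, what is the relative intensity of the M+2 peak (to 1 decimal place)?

83.7

Binomial terms of (0.295 + 0.705)^2: M 0.0870, M+2 0.4160, M+4 0.4970 → M+4 is the base peak.
P(M+4) = C(2,2) × 0.295^0 × 0.705^2 = 1 × 1.0000 × 0.497025 = 0.497025 (base)
P(M+2) = C(2,1) × 0.295^1 × 0.705^1 = 2 × 0.2950 × 0.7050 = 0.415950
Relative intensity = 0.415950 / 0.497025 × 100 = 83.7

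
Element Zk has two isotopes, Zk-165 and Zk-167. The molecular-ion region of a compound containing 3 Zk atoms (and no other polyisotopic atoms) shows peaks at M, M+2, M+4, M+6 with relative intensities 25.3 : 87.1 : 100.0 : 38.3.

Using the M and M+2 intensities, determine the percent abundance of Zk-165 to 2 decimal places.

Write p for the Zk-165 fraction. I(M+2)/I(M) = [C(3,1)·p^2·(1−p)] / p^3 = 3·(1−p)/p = 87.1/25.3 = 3.4427
(1−p)/p = 3.4427/3 = 1.1476  ⇒  p = 1/(1 + 1.1476) = 0.4656
Zk-165: 46.56%, Zk-167: 53.44%.

46.56%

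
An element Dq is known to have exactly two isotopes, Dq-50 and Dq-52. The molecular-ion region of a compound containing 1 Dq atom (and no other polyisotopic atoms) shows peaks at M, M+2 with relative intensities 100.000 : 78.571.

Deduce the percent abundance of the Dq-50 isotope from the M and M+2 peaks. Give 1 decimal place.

If p is the fraction of Dq that is Dq-50, then I(M+2)/I(M) = [C(1,1)·p^0·(1−p)] / p^1 = 1·(1−p)/p = 78.571/100.000 = 0.7857
(1−p)/p = 0.7857/1 = 0.7857  ⇒  p = 1/(1 + 0.7857) = 0.5600
Dq-50: 56.0%, Dq-52: 44.0%.

56.0%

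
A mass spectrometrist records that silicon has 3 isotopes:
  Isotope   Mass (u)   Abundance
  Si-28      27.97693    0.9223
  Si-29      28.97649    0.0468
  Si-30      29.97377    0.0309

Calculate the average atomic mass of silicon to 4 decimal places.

The abundance-weighted mean is 0.9223 × 27.97693 + 0.0468 × 28.97649 + 0.0309 × 29.97377
= 25.803123 + 1.356100 + 0.926189 = 28.085412 u

28.0854 u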